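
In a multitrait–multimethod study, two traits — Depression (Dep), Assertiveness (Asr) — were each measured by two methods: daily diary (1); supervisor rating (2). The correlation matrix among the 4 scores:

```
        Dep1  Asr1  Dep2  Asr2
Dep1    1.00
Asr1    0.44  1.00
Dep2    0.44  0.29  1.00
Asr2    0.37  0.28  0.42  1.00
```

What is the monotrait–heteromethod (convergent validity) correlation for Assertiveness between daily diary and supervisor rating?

0.28

Same trait (Asr), different methods: r(Asr1, Asr2) = 0.28.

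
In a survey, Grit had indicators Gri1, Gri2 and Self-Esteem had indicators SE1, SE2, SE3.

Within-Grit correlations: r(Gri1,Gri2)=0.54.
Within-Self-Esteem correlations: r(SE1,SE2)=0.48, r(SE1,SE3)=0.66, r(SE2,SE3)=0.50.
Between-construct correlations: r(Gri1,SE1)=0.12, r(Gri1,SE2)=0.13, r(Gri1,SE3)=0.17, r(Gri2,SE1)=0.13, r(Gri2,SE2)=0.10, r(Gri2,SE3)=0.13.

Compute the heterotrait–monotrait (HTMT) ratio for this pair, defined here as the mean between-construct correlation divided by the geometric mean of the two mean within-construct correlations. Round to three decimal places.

0.239

Between-construct mean = 0.78/6 = 0.1300.
Mean within-Gri = 0.54/1 = 0.5400; mean within-SE = 1.64/3 = 0.5467.
Geometric mean = √(0.5400 × 0.5467) = 0.5433.
HTMT = 0.1300 / 0.5433 = 0.239.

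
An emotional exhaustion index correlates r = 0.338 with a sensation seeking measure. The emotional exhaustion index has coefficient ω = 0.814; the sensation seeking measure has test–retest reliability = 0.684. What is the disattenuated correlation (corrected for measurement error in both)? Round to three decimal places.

0.453

r_true = r_obs / √(r_xx · r_yy) = 0.338 / √(0.814 × 0.684) = 0.338 / √0.556776 = 0.338 / 0.7462 ≈ 0.453.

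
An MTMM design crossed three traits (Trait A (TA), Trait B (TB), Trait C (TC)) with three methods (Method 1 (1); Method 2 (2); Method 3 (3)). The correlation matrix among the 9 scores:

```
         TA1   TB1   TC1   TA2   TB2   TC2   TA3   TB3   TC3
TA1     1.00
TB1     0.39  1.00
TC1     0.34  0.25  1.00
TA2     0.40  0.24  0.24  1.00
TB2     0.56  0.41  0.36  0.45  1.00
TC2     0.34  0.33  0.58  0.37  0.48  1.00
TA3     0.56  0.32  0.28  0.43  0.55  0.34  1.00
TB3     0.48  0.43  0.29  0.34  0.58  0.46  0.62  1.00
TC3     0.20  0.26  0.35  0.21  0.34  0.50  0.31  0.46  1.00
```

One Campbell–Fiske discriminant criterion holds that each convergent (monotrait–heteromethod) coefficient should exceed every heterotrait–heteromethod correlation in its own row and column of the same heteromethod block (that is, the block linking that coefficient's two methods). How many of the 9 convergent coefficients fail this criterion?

Checking each validity diagonal entry against its comparison values:
TA (methods 1·2): 0.40 vs {0.56, 0.24, 0.34, 0.24} → fail.
TA (methods 1·3): 0.56 vs {0.48, 0.32, 0.20, 0.28} → pass.
TA (methods 2·3): 0.43 vs {0.34, 0.55, 0.21, 0.34} → fail.
TB (methods 1·2): 0.41 vs {0.24, 0.56, 0.33, 0.36} → fail.
TB (methods 1·3): 0.43 vs {0.32, 0.48, 0.26, 0.29} → fail.
TB (methods 2·3): 0.58 vs {0.55, 0.34, 0.34, 0.46} → pass.
TC (methods 1·2): 0.58 vs {0.24, 0.34, 0.36, 0.33} → pass.
TC (methods 1·3): 0.35 vs {0.28, 0.20, 0.29, 0.26} → pass.
TC (methods 2·3): 0.50 vs {0.34, 0.21, 0.46, 0.34} → pass.
4 of 9 fail.

4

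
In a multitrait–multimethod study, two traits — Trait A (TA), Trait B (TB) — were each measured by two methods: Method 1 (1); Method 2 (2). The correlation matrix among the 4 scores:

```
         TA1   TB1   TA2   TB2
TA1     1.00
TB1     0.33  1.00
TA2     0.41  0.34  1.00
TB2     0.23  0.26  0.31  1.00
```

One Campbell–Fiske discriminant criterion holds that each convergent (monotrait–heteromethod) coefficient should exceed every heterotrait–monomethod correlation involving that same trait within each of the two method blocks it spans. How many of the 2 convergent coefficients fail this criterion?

1

Checking each validity diagonal entry against its comparison values:
TA (methods 1·2): 0.41 vs {0.33, 0.31} → pass.
TB (methods 1·2): 0.26 vs {0.33, 0.31} → fail.
1 of 2 fail.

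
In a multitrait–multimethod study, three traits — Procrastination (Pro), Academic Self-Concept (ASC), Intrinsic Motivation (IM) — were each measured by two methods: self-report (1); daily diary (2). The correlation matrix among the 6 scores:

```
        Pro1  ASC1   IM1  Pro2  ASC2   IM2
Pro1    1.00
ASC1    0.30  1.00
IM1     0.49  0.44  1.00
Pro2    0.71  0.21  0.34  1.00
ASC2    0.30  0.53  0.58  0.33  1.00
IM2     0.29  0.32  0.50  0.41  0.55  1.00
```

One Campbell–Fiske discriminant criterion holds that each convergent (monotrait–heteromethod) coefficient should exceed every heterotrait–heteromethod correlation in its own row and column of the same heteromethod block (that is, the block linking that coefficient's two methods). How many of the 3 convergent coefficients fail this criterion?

Checking each validity diagonal entry against its comparison values:
Pro (methods 1·2): 0.71 vs {0.30, 0.21, 0.29, 0.34} → pass.
ASC (methods 1·2): 0.53 vs {0.21, 0.30, 0.32, 0.58} → fail.
IM (methods 1·2): 0.50 vs {0.34, 0.29, 0.58, 0.32} → fail.
2 of 3 fail.

2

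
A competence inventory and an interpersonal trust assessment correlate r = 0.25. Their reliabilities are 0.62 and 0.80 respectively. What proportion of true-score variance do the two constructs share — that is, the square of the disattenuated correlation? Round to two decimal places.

Disattenuated r = 0.25 / √(0.62 × 0.80) = 0.25 / 0.7043 = 0.3550.
Shared true-score variance = 0.3550² = 0.1260 ≈ 0.13.

0.13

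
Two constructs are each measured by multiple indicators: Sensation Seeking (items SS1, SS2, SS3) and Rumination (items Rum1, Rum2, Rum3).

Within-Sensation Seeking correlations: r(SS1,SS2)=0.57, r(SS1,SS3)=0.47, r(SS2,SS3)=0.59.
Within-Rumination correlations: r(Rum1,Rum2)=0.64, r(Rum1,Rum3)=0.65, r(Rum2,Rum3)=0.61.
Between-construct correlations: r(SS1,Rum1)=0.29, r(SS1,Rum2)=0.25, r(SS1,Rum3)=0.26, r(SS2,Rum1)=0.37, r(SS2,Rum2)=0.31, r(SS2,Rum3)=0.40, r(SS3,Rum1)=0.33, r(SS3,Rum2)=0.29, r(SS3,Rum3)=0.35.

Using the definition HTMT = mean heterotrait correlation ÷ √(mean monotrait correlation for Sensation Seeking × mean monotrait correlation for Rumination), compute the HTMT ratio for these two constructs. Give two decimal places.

0.54

Mean between = 2.85/9 = 0.3167.
Mean within-SS = 1.63/3 = 0.5433; mean within-Rum = 1.90/3 = 0.6333.
Geometric mean = √(0.5433 × 0.6333) = 0.5866.
HTMT = 0.3167 / 0.5866 = 0.54.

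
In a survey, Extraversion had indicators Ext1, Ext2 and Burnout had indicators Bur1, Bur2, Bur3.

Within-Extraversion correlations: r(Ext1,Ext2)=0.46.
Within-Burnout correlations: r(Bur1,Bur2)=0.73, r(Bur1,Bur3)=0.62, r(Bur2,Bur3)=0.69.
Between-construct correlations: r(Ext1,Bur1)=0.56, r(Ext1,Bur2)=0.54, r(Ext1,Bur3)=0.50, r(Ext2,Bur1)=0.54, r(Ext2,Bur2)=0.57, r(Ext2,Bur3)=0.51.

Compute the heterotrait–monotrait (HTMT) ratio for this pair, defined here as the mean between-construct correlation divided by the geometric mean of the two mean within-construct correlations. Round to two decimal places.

Mean heterotrait r = 3.22/6 = 0.5367.
Mean within-Ext = 0.46/1 = 0.4600; mean within-Bur = 2.04/3 = 0.6800.
Geometric mean = √(0.4600 × 0.6800) = 0.5593.
HTMT = 0.5367 / 0.5593 = 0.96.

0.96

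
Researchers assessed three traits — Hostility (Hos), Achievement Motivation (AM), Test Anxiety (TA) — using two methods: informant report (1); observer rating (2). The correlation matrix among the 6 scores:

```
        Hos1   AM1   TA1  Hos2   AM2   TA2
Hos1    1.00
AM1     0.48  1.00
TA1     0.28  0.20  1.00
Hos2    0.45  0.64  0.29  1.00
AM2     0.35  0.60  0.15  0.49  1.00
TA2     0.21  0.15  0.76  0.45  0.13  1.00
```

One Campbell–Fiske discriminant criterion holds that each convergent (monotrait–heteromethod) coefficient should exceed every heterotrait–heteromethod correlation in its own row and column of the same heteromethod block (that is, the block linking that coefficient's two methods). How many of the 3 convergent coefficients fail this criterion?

2

Checking each validity diagonal entry against its comparison values:
Hos (methods 1·2): 0.45 vs {0.35, 0.64, 0.21, 0.29} → fail.
AM (methods 1·2): 0.60 vs {0.64, 0.35, 0.15, 0.15} → fail.
TA (methods 1·2): 0.76 vs {0.29, 0.21, 0.15, 0.15} → pass.
2 of 3 fail.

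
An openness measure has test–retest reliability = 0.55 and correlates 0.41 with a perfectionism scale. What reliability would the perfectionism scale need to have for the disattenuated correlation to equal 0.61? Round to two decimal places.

r_true = r_obs / √(r_xx · r_yy) ⇒ 0.61 = 0.41 / √(0.55 · r_yy).
√(0.55 · r_yy) = 0.41 / 0.61 = 0.6721; 0.55 · r_yy = 0.4517; r_yy = 0.4517 / 0.55 ≈ 0.82.

0.82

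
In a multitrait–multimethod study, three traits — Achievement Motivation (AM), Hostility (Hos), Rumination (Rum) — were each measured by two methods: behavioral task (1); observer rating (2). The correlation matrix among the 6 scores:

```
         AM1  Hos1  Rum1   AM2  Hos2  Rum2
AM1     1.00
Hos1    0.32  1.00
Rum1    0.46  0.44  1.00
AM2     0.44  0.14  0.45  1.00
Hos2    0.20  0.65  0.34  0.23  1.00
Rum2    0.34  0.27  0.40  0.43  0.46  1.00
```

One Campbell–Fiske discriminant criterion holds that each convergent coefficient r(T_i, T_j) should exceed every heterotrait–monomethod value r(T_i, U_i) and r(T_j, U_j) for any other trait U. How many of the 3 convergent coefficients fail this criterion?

Each convergent coefficient versus the relevant comparison correlations:
AM (methods 1·2): 0.44 vs {0.32, 0.23, 0.46, 0.43} → fail.
Hos (methods 1·2): 0.65 vs {0.32, 0.23, 0.44, 0.46} → pass.
Rum (methods 1·2): 0.40 vs {0.46, 0.43, 0.44, 0.46} → fail.
2 of 3 fail.

2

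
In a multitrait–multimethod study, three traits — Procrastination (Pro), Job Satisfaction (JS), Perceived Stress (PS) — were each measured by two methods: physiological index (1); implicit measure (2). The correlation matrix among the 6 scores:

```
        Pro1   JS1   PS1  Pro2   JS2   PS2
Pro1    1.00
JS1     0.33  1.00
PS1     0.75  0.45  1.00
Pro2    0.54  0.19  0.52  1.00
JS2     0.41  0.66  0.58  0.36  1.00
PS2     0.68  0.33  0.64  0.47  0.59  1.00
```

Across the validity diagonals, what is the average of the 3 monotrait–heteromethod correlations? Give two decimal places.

Convergent values: 0.54, 0.66, 0.64; mean = 1.84/3 = 0.61.

0.61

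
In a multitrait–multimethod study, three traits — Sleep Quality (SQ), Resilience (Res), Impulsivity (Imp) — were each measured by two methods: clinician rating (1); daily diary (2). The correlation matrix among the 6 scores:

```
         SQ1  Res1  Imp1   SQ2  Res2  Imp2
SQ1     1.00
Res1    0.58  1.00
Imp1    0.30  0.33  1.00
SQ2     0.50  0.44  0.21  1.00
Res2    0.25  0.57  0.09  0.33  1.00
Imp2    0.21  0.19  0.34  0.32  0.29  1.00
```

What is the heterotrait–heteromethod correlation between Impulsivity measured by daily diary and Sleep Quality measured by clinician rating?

0.21

Different traits and methods: r(Imp2, SQ1) = 0.21.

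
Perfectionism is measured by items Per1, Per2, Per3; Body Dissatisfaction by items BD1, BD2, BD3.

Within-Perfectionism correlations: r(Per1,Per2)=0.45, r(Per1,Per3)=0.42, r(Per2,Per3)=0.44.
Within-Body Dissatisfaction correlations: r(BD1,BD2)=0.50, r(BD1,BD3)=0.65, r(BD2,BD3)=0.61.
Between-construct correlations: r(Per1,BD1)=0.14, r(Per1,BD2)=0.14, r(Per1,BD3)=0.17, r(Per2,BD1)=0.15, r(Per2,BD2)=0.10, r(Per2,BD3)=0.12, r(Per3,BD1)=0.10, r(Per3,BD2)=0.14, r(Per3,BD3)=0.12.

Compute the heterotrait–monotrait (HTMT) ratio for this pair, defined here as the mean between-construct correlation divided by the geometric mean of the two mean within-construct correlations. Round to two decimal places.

Mean between = 1.18/9 = 0.1311.
Mean within-Per = 1.31/3 = 0.4367; mean within-BD = 1.76/3 = 0.5867.
Geometric mean = √(0.4367 × 0.5867) = 0.5062.
HTMT = 0.1311 / 0.5062 = 0.26.

0.26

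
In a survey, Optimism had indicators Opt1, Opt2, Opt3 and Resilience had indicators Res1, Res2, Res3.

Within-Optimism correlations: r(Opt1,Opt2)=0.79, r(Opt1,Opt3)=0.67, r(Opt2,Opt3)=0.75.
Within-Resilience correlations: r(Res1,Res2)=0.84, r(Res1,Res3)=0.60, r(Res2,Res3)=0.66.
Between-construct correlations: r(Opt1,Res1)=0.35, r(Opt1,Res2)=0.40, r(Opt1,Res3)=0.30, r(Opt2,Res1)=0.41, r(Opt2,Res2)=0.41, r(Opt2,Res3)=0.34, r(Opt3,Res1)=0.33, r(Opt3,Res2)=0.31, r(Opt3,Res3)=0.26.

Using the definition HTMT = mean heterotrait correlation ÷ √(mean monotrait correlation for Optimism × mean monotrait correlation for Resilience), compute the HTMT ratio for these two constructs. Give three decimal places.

Mean heterotrait r = 3.11/9 = 0.3456.
Mean within-Opt = 2.21/3 = 0.7367; mean within-Res = 2.10/3 = 0.7000.
Geometric mean = √(0.7367 × 0.7000) = 0.7181.
HTMT = 0.3456 / 0.7181 = 0.481.

0.481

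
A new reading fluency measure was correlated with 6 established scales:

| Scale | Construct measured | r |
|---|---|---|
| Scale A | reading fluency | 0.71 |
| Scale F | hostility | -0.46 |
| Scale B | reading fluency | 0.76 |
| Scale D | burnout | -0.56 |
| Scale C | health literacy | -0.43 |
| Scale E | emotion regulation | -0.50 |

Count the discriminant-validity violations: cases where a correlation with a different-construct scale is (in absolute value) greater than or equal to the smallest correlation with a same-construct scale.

Convergent (same construct = reading fluency): Scale A, Scale B.
Smallest convergent = 0.71. Discriminant |r|: 0.46, 0.56, 0.43, 0.50; count ≥ 0.71 → 0.

0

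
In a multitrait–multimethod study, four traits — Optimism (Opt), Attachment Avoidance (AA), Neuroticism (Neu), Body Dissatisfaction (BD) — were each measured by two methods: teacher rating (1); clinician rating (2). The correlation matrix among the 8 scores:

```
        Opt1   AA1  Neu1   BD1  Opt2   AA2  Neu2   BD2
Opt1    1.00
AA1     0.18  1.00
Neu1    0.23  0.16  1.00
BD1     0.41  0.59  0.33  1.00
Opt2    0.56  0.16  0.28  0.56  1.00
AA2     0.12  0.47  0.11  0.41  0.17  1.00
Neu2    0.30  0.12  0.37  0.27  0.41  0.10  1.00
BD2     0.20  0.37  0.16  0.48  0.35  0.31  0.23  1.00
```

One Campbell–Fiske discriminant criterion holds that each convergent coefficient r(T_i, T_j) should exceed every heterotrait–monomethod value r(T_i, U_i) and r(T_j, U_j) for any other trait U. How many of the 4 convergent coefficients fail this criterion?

3

Checking each validity diagonal entry against its comparison values:
Opt (methods 1·2): 0.56 vs {0.18, 0.17, 0.23, 0.41, 0.41, 0.35} → pass.
AA (methods 1·2): 0.47 vs {0.18, 0.17, 0.16, 0.10, 0.59, 0.31} → fail.
Neu (methods 1·2): 0.37 vs {0.23, 0.41, 0.16, 0.10, 0.33, 0.23} → fail.
BD (methods 1·2): 0.48 vs {0.41, 0.35, 0.59, 0.31, 0.33, 0.23} → fail.
3 of 4 fail.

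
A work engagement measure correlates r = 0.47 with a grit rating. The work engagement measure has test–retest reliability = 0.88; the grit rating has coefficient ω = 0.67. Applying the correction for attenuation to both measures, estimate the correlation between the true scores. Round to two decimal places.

r_true = r_obs / √(r_xx · r_yy) = 0.47 / √(0.88 × 0.67) = 0.47 / √0.5896 = 0.47 / 0.7679 ≈ 0.61.

0.61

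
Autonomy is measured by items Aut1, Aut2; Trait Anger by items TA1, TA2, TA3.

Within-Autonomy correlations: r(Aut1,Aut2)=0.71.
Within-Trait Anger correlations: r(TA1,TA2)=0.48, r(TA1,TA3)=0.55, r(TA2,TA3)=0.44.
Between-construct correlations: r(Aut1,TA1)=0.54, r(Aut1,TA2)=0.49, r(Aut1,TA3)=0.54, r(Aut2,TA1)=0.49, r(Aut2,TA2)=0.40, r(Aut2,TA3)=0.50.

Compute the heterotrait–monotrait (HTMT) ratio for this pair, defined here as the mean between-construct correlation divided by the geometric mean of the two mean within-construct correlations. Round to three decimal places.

0.836

Mean heterotrait r = 2.96/6 = 0.4933.
Mean within-Aut = 0.71/1 = 0.7100; mean within-TA = 1.47/3 = 0.4900.
Geometric mean = √(0.7100 × 0.4900) = 0.5898.
HTMT = 0.4933 / 0.5898 = 0.836.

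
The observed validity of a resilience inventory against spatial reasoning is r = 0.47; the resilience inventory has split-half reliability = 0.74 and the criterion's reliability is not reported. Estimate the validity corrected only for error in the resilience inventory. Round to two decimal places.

0.55

Single correction: r_c = r_obs / √r_xx = 0.47 / √0.74 = 0.47 / 0.8602 ≈ 0.55.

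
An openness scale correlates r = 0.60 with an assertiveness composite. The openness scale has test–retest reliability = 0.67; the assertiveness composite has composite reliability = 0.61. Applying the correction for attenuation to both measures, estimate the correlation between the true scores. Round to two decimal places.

0.94

r_true = r_obs / √(r_xx · r_yy) = 0.60 / √(0.67 × 0.61) = 0.60 / √0.4087 = 0.60 / 0.6393 ≈ 0.94.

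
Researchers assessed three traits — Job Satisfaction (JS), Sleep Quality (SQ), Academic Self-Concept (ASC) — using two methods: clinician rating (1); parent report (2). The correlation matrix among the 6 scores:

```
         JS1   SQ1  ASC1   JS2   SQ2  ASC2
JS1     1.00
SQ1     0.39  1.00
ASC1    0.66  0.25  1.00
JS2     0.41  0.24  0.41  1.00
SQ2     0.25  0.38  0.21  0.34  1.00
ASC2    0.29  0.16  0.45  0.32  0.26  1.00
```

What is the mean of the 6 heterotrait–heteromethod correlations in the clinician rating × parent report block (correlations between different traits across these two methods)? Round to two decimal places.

HTHM values (method 1 × method 2): 0.25, 0.29, 0.24, 0.16, 0.41, 0.21; mean = 1.56/6 = 0.26.

0.26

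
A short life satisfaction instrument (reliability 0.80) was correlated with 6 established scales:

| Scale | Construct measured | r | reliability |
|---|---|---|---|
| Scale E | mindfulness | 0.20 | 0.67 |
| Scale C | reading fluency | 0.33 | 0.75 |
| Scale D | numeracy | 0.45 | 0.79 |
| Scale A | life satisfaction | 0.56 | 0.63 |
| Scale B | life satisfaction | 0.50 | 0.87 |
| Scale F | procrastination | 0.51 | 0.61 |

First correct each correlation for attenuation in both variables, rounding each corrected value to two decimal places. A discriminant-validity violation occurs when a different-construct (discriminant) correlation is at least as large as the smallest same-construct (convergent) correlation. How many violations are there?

1

Disattenuated r (r / √(r_scale · r_new)):
  Scale E (disc): 0.20 / √(0.67·0.80) = 0.27
  Scale C (disc): 0.33 / √(0.75·0.80) = 0.43
  Scale D (disc): 0.45 / √(0.79·0.80) = 0.57
  Scale A (conv): 0.56 / √(0.63·0.80) = 0.79
  Scale B (conv): 0.50 / √(0.87·0.80) = 0.60
  Scale F (disc): 0.51 / √(0.61·0.80) = 0.73
Smallest convergent = 0.60. Discriminant values: 0.27, 0.43, 0.57, 0.73; count ≥ 0.60 → 1.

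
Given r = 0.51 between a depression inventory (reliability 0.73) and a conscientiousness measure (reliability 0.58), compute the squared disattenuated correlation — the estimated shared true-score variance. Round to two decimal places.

0.61

Disattenuated r = 0.51 / √(0.73 × 0.58) = 0.51 / 0.6507 = 0.7838.
Shared true-score variance = 0.7838² = 0.6143 ≈ 0.61.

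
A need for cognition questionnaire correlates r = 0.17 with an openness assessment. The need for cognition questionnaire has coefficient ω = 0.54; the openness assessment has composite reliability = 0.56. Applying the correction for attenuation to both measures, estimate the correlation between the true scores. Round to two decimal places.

0.31

r_true = r_obs / √(r_xx · r_yy) = 0.17 / √(0.54 × 0.56) = 0.17 / √0.3024 = 0.17 / 0.5499 ≈ 0.31.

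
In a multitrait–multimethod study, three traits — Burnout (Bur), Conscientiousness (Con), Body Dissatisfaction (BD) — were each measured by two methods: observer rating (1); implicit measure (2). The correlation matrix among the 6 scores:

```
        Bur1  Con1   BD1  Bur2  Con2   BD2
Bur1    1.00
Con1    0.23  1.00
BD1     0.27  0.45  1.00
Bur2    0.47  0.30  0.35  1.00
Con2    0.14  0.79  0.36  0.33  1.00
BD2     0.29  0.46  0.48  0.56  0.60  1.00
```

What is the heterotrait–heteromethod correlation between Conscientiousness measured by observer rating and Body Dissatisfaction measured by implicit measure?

Different traits and methods: r(Con1, BD2) = 0.46.

0.46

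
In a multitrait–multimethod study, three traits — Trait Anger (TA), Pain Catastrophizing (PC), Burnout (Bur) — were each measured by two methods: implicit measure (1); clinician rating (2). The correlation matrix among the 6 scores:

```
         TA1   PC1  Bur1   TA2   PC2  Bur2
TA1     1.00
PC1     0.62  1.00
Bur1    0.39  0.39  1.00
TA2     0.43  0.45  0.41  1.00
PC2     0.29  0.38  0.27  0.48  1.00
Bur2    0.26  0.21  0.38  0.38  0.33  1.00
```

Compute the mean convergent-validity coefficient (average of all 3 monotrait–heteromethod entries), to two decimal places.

0.40

Convergent values: 0.43, 0.38, 0.38; mean = 1.19/3 = 0.40.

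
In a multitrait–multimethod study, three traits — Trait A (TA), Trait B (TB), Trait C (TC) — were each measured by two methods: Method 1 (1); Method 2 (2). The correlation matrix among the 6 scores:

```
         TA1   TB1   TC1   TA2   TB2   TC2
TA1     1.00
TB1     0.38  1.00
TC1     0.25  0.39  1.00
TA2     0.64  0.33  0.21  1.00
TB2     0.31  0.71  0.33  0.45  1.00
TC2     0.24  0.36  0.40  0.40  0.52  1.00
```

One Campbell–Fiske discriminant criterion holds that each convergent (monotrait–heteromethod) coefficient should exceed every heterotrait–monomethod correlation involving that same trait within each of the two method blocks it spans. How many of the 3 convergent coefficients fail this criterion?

1

Checking each validity diagonal entry against its comparison values:
TA (methods 1·2): 0.64 vs {0.38, 0.45, 0.25, 0.40} → pass.
TB (methods 1·2): 0.71 vs {0.38, 0.45, 0.39, 0.52} → pass.
TC (methods 1·2): 0.40 vs {0.25, 0.40, 0.39, 0.52} → fail.
1 of 3 fail.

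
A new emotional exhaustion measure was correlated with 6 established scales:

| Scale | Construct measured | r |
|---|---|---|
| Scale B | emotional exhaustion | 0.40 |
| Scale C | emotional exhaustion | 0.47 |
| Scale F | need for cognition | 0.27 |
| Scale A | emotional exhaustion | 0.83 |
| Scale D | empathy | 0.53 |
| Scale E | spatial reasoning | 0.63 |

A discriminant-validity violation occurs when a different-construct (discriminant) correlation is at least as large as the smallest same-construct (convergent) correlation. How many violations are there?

2

Convergent (same construct = emotional exhaustion): Scale B, Scale C, Scale A.
Smallest convergent = 0.40. Discriminant values: 0.27, 0.53, 0.63; count ≥ 0.40 → 2.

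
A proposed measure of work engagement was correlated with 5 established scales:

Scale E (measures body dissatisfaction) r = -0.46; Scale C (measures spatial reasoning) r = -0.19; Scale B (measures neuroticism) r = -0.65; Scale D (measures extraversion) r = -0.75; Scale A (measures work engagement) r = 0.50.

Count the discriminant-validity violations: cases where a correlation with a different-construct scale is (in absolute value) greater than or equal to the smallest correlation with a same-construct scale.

Convergent (same construct = work engagement): Scale A.
Smallest convergent = 0.50. Discriminant |r|: 0.46, 0.19, 0.65, 0.75; count ≥ 0.50 → 2.

2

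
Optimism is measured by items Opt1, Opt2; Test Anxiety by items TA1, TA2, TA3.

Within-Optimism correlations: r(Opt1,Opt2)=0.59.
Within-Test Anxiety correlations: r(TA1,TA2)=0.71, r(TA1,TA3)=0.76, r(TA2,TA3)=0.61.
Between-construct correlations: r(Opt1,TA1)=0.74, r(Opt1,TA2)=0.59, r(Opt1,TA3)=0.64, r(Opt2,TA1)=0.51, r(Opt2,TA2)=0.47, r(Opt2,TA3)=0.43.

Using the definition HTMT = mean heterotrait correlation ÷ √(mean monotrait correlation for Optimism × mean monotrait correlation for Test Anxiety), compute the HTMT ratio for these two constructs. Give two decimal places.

Mean between = 3.38/6 = 0.5633.
Mean within-Opt = 0.59/1 = 0.5900; mean within-TA = 2.08/3 = 0.6933.
Geometric mean = √(0.5900 × 0.6933) = 0.6396.
HTMT = 0.5633 / 0.6396 = 0.88.

0.88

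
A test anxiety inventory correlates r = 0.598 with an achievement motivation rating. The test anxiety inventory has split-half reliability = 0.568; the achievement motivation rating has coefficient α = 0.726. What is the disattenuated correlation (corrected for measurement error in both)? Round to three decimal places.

0.931

r_true = r_obs / √(r_xx · r_yy) = 0.598 / √(0.568 × 0.726) = 0.598 / √0.412368 = 0.598 / 0.6422 ≈ 0.931.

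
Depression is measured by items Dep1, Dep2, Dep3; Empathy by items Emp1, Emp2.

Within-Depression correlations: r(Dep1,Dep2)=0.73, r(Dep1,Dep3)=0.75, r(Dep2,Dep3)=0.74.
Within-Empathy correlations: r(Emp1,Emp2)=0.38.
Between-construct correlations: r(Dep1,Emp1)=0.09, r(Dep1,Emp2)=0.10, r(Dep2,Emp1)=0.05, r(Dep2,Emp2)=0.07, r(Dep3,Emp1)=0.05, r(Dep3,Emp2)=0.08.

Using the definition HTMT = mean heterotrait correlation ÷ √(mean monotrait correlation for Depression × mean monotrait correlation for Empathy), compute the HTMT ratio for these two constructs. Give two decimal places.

Mean between = 0.44/6 = 0.0733.
Mean within-Dep = 2.22/3 = 0.7400; mean within-Emp = 0.38/1 = 0.3800.
Geometric mean = √(0.7400 × 0.3800) = 0.5303.
HTMT = 0.0733 / 0.5303 = 0.14.

0.14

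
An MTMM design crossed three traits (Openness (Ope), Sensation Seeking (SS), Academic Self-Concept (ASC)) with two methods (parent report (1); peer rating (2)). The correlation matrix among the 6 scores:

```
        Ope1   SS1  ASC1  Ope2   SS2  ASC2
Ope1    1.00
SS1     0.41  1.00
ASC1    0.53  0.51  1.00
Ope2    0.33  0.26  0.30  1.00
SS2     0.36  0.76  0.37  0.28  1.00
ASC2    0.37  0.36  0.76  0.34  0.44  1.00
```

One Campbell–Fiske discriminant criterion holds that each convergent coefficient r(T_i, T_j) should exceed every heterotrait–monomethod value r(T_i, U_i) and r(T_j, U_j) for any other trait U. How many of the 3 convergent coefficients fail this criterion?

Checking each validity diagonal entry against its comparison values:
Ope (methods 1·2): 0.33 vs {0.41, 0.28, 0.53, 0.34} → fail.
SS (methods 1·2): 0.76 vs {0.41, 0.28, 0.51, 0.44} → pass.
ASC (methods 1·2): 0.76 vs {0.53, 0.34, 0.51, 0.44} → pass.
1 of 3 fail.

1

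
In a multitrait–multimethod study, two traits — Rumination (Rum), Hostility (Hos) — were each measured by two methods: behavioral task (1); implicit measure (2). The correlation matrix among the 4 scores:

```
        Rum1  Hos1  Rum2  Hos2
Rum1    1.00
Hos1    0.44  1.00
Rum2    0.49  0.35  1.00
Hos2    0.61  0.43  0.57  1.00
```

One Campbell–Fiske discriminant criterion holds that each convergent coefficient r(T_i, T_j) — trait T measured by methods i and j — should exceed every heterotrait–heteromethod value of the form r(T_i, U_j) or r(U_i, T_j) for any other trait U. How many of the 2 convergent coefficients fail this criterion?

Convergent coefficients and their comparison sets:
Rum (methods 1·2): 0.49 vs {0.61, 0.35} → fail.
Hos (methods 1·2): 0.43 vs {0.35, 0.61} → fail.
2 of 2 fail.

2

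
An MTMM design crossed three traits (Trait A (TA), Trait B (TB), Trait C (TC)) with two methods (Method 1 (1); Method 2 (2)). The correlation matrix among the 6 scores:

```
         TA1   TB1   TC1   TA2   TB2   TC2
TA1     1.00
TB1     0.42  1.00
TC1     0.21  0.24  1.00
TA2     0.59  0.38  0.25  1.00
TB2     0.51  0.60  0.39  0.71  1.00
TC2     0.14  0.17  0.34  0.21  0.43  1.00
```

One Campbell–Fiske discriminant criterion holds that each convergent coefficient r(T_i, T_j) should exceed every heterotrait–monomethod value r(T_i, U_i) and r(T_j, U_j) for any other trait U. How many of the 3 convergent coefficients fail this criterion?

Checking each validity diagonal entry against its comparison values:
TA (methods 1·2): 0.59 vs {0.42, 0.71, 0.21, 0.21} → fail.
TB (methods 1·2): 0.60 vs {0.42, 0.71, 0.24, 0.43} → fail.
TC (methods 1·2): 0.34 vs {0.21, 0.21, 0.24, 0.43} → fail.
3 of 3 fail.

3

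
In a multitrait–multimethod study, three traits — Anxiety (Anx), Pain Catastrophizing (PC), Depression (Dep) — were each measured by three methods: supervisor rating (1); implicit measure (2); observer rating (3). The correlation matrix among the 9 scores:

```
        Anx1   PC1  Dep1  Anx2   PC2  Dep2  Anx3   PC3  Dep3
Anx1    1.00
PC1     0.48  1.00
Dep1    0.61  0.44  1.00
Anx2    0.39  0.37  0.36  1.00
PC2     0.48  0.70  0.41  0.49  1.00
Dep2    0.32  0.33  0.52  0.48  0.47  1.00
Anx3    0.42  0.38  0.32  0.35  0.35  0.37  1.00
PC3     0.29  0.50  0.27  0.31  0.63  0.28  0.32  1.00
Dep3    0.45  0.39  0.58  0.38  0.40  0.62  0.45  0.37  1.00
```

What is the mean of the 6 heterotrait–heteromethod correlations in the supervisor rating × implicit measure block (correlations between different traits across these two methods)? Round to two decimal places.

HTHM values (method 1 × method 2): 0.48, 0.32, 0.37, 0.33, 0.36, 0.41; mean = 2.27/6 = 0.38.

0.38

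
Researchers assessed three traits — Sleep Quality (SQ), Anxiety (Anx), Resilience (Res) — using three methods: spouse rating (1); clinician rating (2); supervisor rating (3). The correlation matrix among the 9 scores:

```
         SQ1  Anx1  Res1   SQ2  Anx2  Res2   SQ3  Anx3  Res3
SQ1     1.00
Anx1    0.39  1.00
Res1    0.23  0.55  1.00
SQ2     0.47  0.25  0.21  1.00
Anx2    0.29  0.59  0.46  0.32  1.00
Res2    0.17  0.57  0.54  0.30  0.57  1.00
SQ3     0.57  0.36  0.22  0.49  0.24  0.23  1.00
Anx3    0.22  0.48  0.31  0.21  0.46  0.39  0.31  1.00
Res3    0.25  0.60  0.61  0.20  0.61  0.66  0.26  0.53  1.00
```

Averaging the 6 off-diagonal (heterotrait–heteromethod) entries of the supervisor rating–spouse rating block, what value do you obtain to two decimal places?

0.33

HTHM values (method 3 × method 1): 0.36, 0.22, 0.22, 0.31, 0.25, 0.60; mean = 1.96/6 = 0.33.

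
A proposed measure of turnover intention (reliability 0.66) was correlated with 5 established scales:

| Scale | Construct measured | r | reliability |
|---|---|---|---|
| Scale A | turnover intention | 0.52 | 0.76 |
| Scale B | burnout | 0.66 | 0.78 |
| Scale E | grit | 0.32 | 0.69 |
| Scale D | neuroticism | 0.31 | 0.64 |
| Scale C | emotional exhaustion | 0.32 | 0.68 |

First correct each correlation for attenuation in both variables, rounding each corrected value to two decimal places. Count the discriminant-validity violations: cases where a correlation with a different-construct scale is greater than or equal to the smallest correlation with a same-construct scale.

1

Disattenuated r (r / √(r_scale · r_new)):
  Scale A (conv): 0.52 / √(0.76·0.66) = 0.73
  Scale B (disc): 0.66 / √(0.78·0.66) = 0.92
  Scale E (disc): 0.32 / √(0.69·0.66) = 0.47
  Scale D (disc): 0.31 / √(0.64·0.66) = 0.48
  Scale C (disc): 0.32 / √(0.68·0.66) = 0.48
Smallest convergent = 0.73. Discriminant values: 0.92, 0.47, 0.48, 0.48; count ≥ 0.73 → 1.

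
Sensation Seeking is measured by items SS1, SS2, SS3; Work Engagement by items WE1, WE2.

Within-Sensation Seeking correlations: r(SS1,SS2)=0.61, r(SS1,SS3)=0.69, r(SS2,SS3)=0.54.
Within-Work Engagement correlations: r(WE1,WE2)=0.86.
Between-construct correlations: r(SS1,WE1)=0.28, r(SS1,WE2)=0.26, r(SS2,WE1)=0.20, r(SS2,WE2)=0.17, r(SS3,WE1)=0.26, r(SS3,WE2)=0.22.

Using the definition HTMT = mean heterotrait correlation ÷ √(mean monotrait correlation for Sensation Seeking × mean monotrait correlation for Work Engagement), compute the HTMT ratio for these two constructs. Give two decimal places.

0.32

Between-construct mean = 1.39/6 = 0.2317.
Mean within-SS = 1.84/3 = 0.6133; mean within-WE = 0.86/1 = 0.8600.
Geometric mean = √(0.6133 × 0.8600) = 0.7262.
HTMT = 0.2317 / 0.7262 = 0.32.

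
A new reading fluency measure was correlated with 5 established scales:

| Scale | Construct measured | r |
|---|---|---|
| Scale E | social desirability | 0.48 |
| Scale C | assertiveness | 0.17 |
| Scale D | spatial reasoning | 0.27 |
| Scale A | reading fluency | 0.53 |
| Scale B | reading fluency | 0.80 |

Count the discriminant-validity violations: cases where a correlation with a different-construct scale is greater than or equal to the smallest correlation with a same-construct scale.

0

Convergent (same construct = reading fluency): Scale A, Scale B.
Smallest convergent = 0.53. Discriminant values: 0.48, 0.17, 0.27; count ≥ 0.53 → 0.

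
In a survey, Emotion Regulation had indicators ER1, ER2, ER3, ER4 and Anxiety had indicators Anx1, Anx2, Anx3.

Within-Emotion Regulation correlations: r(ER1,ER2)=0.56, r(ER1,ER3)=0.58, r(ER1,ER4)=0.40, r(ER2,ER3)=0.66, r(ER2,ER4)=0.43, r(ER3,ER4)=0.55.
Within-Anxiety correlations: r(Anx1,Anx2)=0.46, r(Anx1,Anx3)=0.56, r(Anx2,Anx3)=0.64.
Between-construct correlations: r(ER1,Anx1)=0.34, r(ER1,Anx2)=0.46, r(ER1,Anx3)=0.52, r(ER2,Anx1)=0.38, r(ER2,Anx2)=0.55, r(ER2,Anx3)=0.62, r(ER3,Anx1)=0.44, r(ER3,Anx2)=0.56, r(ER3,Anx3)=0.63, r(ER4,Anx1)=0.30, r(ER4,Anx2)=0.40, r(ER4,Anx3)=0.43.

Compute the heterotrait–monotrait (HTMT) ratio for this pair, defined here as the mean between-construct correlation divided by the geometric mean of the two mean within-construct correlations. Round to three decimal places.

Mean heterotrait r = 5.63/12 = 0.4692.
Mean within-ER = 3.18/6 = 0.5300; mean within-Anx = 1.66/3 = 0.5533.
Geometric mean = √(0.5300 × 0.5533) = 0.5415.
HTMT = 0.4692 / 0.5415 = 0.866.

0.866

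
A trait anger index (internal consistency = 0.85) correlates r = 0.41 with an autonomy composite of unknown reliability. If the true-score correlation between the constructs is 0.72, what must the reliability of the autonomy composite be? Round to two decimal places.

r_true = r_obs / √(r_xx · r_yy) ⇒ 0.72 = 0.41 / √(0.85 · r_yy).
√(0.85 · r_yy) = 0.41 / 0.72 = 0.5694; 0.85 · r_yy = 0.3242; r_yy = 0.3242 / 0.85 ≈ 0.38.

0.38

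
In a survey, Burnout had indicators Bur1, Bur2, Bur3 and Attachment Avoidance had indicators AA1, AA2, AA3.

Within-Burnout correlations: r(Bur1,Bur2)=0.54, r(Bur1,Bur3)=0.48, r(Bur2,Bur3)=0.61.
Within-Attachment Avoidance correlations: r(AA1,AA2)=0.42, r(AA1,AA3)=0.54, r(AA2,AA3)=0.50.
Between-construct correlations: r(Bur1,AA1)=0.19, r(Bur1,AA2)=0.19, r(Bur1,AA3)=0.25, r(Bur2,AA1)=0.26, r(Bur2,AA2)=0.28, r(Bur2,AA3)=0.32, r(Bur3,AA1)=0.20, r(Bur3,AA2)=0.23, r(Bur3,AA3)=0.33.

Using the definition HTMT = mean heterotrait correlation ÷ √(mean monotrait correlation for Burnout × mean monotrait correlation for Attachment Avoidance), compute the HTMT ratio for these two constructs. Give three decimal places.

Between-construct mean = 2.25/9 = 0.2500.
Mean within-Bur = 1.63/3 = 0.5433; mean within-AA = 1.46/3 = 0.4867.
Geometric mean = √(0.5433 × 0.4867) = 0.5142.
HTMT = 0.2500 / 0.5142 = 0.486.

0.486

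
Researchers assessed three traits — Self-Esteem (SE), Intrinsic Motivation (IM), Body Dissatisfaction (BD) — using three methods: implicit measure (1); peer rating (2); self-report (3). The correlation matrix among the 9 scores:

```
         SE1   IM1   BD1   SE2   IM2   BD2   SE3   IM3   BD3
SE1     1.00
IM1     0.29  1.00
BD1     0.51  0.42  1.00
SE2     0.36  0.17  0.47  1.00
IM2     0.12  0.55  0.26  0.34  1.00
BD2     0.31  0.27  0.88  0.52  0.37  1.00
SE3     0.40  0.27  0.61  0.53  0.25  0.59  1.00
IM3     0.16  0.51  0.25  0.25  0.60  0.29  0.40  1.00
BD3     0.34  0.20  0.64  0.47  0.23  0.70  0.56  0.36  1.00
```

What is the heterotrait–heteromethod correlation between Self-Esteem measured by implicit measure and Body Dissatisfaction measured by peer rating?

0.31

Different traits and methods: r(SE1, BD2) = 0.31.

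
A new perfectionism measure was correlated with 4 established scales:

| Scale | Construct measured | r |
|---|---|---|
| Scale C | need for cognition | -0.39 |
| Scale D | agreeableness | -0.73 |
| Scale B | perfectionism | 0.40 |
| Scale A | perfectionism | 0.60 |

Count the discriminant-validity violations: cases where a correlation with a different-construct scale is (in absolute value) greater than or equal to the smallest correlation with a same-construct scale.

1

Convergent (same construct = perfectionism): Scale B, Scale A.
Smallest convergent = 0.40. Discriminant |r|: 0.39, 0.73; count ≥ 0.40 → 1.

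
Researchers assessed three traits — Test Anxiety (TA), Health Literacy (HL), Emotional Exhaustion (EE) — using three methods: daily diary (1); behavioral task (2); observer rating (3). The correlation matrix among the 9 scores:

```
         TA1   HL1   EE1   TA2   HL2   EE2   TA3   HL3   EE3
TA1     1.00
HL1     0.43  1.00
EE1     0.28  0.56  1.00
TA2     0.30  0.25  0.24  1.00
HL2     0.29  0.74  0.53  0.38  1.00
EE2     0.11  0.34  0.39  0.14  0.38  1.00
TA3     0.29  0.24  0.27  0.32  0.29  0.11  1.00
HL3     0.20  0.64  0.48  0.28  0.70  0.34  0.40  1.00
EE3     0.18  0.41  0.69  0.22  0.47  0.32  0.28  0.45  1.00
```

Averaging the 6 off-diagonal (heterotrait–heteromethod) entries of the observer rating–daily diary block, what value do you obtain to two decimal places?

0.30

HTHM values (method 3 × method 1): 0.24, 0.27, 0.20, 0.48, 0.18, 0.41; mean = 1.78/6 = 0.30.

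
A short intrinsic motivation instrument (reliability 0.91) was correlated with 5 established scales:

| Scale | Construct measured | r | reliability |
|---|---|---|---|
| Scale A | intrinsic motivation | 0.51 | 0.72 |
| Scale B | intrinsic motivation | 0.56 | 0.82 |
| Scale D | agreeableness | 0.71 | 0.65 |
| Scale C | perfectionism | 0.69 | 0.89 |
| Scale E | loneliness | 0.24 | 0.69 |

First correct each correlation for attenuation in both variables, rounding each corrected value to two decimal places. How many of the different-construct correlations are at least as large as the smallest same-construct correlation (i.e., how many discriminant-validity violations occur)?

Disattenuated r (r / √(r_scale · r_new)):
  Scale A (conv): 0.51 / √(0.72·0.91) = 0.63
  Scale B (conv): 0.56 / √(0.82·0.91) = 0.65
  Scale D (disc): 0.71 / √(0.65·0.91) = 0.92
  Scale C (disc): 0.69 / √(0.89·0.91) = 0.77
  Scale E (disc): 0.24 / √(0.69·0.91) = 0.30
Smallest convergent = 0.63. Discriminant values: 0.92, 0.77, 0.30; count ≥ 0.63 → 2.

2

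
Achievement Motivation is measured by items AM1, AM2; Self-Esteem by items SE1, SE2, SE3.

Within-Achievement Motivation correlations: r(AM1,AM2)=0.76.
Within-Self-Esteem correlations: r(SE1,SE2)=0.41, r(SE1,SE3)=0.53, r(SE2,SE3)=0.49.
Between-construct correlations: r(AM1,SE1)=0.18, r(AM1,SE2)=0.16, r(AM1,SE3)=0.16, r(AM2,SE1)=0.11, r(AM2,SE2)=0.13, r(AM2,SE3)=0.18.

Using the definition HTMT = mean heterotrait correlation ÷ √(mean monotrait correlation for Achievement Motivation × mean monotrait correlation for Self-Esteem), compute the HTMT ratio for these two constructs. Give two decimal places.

Between-construct mean = 0.92/6 = 0.1533.
Mean within-AM = 0.76/1 = 0.7600; mean within-SE = 1.43/3 = 0.4767.
Geometric mean = √(0.7600 × 0.4767) = 0.6019.
HTMT = 0.1533 / 0.6019 = 0.25.

0.25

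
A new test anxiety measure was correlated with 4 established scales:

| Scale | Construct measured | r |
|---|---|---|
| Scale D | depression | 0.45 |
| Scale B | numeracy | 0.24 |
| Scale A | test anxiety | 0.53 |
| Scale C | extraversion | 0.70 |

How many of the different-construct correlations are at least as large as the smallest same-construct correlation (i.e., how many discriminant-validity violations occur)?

Convergent (same construct = test anxiety): Scale A.
Smallest convergent = 0.53. Discriminant values: 0.45, 0.24, 0.70; count ≥ 0.53 → 1.

1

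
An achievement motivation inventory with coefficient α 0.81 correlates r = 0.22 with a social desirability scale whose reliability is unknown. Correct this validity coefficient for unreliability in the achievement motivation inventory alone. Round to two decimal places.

Single correction: r_c = r_obs / √r_xx = 0.22 / √0.81 = 0.22 / 0.9000 ≈ 0.24.

0.24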